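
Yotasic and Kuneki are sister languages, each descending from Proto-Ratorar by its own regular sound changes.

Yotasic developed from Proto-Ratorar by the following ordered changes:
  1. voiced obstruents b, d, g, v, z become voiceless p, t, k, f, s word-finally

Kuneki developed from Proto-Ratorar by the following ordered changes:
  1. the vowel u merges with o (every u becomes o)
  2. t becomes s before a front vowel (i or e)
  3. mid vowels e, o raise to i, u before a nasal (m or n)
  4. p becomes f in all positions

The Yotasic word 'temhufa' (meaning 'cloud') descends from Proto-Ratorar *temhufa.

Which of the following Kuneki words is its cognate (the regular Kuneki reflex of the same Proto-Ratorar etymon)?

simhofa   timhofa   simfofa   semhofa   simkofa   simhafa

Kuneki: start from *temhufa.
  rule 1 (vowel merger): temhufa → temhofa
  rule 2 (palatalisation): temhofa → semhofa
  rule 3 (pre-nasal raising): semhofa → simhofa
  rule 4: no change — simhofa
  ⇒ Kuneki simhofa

simhofa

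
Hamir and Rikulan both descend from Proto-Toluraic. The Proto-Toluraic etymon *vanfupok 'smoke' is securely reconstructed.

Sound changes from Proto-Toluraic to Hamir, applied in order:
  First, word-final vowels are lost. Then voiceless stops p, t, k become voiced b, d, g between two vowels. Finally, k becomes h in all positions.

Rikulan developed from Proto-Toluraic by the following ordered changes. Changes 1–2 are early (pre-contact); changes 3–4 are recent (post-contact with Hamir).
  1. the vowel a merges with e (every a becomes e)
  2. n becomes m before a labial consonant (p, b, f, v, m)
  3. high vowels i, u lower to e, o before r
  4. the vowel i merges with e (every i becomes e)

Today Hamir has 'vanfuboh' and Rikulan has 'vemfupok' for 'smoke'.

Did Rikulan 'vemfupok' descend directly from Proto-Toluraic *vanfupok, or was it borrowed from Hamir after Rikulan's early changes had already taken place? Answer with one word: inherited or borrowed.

If inherited, *vanfupok would pass through all of Rikulan's changes:
Rikulan: *vanfupok > venfupok > vemfupok  (by vowel merger, nasal place assimilation)
If borrowed from Hamir 'vanfuboh' after the early changes, it would undergo only the recent ones:
  rule 3 (pre-rhotic lowering): no change (vanfuboh)
  rule 4 (vowel merger): no change (vanfuboh)
  ⇒ as a loan: vanfuboh
Rikulan 'vemfupok' matches the inherited outcome exactly, so it is an inherited cognate, not a loan.

inherited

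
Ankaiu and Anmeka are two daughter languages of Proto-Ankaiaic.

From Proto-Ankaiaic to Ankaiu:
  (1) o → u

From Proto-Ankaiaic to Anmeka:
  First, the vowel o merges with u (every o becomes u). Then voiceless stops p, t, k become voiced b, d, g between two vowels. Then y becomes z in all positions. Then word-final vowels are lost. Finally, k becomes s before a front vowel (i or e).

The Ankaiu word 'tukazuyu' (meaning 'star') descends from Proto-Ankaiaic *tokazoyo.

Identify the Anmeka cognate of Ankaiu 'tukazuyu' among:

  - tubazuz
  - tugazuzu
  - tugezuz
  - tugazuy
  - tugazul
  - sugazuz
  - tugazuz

Anmeka: *tokazoyo > tukazuyu > tugazuyu > tugazuzu > tugazuz  (by vowel merger, intervocalic voicing, unconditioned shift, apocope)

tugazuz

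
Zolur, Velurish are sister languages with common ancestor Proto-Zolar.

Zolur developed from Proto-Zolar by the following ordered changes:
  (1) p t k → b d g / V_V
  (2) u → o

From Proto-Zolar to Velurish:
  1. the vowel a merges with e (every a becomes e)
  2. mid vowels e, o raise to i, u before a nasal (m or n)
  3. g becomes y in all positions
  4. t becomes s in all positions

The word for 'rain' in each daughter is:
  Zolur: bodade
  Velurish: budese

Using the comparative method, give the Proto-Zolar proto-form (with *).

Position 2: Zolur has o, Velurish has u. Taking the neighbouring segments as reconstructed: Zolur o could go back to *o or *u; Velurish u can only go back to *u — the one source consistent with every daughter is *u.
Position 4: Zolur has a, Velurish has e. Zolur preserves a here (none of its changes turn any other segment into a), so the proto-segment is *a.
Continuing position by position gives *budate; check it forward:
Zolur: start from *budate.
  rule 1 (intervocalic voicing): budate → budade
  rule 2 (vowel merger): budade → bodade
  ⇒ Zolur bodade
Velurish: *budate > budete > budese  (by vowel merger, unconditioned shift)
Only *budate yields all of Zolur bodade, Velurish budese.

*budate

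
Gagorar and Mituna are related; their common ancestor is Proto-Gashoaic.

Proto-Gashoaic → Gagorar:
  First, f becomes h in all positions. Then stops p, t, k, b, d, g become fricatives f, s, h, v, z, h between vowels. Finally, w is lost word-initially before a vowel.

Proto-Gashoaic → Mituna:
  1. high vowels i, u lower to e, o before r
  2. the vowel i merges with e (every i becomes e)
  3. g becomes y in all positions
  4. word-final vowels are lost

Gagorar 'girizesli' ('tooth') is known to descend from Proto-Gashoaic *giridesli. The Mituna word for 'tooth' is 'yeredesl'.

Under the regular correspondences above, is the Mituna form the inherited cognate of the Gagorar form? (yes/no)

Derive the expected Mituna reflex of *giridesli:
Mituna: *giridesli > geridesli > geredesle > yeredesle > yeredesl  (by pre-rhotic lowering, vowel merger, unconditioned shift, apocope)
Mituna 'yeredesl' matches the regular reflex exactly, so the pair is cognate.

yes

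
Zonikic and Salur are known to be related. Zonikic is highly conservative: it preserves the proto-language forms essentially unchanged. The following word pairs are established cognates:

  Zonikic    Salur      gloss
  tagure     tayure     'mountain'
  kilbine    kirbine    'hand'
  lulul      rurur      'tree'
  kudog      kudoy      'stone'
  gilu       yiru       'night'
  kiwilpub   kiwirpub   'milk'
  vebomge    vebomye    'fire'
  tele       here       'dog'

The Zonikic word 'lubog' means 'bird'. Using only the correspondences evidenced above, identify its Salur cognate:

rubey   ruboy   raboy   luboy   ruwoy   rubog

lulul ~ rurur — Zonikic l corresponds to Salur r word-initially before a back vowel.
kudog ~ kudoy — Zonikic g corresponds to Salur y word-finally.
Applying these to Zonikic 'lubog':
  lubog → rubog   (l→r word-initially before a back vowel)
  rubog → ruboy   (g→y word-finally)
So the Salur cognate is 'ruboy'.

ruboy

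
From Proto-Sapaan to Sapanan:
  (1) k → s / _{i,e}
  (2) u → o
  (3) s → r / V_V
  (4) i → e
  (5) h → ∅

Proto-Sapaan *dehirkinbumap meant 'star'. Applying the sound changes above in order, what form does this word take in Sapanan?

deersenbomap

Sapanan: *dehirkinbumap
  dehirkinbumap → dehirsinbumap   [palatalisation]
  dehirsinbumap → dehirsinbomap   [vowel merger]
  dehirsinbomap (rule 3 does not apply)
  dehirsinbomap → dehersenbomap   [vowel merger]
  dehersenbomap → deersenbomap   [h-loss]
  giving Sapanan deersenbomap.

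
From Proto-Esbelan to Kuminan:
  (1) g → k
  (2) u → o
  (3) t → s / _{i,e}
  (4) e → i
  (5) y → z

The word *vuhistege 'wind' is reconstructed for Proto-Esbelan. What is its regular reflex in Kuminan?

Kuminan: *vuhistege
  vuhistege → vuhisteke   [unconditioned shift]
  vuhisteke → vohisteke   [vowel merger]
  vohisteke → vohisseke   [palatalisation]
  vohisseke → vohissiki   [vowel merger]
  vohissiki (rule 5 does not apply)
  giving Kuminan vohissiki.

vohissiki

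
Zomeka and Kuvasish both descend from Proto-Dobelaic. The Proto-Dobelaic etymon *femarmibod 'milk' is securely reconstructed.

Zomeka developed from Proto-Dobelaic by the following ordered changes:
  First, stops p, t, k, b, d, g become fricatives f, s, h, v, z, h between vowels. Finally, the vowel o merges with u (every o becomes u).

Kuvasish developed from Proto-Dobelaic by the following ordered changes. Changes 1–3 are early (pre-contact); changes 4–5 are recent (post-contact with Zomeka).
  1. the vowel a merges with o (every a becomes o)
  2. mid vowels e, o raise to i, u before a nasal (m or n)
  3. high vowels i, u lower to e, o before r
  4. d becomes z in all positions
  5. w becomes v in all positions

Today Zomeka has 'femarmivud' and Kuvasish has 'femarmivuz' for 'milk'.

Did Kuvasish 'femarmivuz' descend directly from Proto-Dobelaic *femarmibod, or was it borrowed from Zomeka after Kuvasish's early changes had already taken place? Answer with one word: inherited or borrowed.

If inherited, *femarmibod would pass through all of Kuvasish's changes:
Kuvasish: *femarmibod
  femarmibod → femormibod   [vowel merger]
  femormibod → fimormibod   [pre-nasal raising]
  fimormibod (rule 3 does not apply)
  fimormibod → fimormiboz   [unconditioned shift]
  fimormiboz (rule 5 does not apply)
  giving Kuvasish fimormiboz.
If borrowed from Zomeka 'femarmivud' after the early changes, it would undergo only the recent ones:
  rule 4 (unconditioned shift): femarmivud → femarmivuz
  rule 5 (unconditioned shift): no change (femarmivuz)
  ⇒ as a loan: femarmivuz
Kuvasish 'femarmivuz' matches the loan outcome 'femarmivuz', not the inherited 'fimormiboz' — it skipped the early Kuvasish changes, so it was borrowed from Zomeka.

borrowed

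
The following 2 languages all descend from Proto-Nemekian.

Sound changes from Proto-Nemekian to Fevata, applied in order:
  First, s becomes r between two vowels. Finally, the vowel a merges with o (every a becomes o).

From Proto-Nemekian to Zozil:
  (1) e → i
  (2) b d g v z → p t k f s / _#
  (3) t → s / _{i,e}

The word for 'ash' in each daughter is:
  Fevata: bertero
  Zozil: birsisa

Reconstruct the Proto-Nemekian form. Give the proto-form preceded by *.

Position 2: Fevata has e, Zozil has i. Fevata preserves e here (none of its changes turn any other segment into e), so the proto-segment is *e.
Position 5: Fevata has e, Zozil has i. Fevata preserves e here (none of its changes turn any other segment into e), so the proto-segment is *e.
This points to *bertesa. Verify forward in each daughter:
Fevata: *bertesa
  bertesa → bertera   [rhotacism]
  bertera → bertero   [vowel merger]
  giving Fevata bertero.
Zozil: *bertesa
  bertesa → birtisa   [vowel merger]
  birtisa (rule 2 does not apply)
  birtisa → birsisa   [palatalisation]
  giving Zozil birsisa.
No other proto-form is consistent with every reflex, so the reconstruction is *bertesa.

*bertesa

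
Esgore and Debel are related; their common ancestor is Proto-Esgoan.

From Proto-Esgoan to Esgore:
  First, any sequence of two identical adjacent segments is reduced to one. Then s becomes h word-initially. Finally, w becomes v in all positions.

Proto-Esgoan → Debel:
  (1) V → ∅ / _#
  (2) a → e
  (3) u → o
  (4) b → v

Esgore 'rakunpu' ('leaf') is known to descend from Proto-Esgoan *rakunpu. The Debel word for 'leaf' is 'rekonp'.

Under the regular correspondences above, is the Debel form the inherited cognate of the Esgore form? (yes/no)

yes

Derive the expected Debel reflex of *rakunpu:
Debel: start from *rakunpu.
  rule 1 (apocope): rakunpu → rakunp
  rule 2 (vowel merger): rakunp → rekunp
  rule 3 (vowel merger): rekunp → rekonp
  rule 4: no change — rekonp
  ⇒ Debel rekonp
Debel 'rekonp' matches the regular reflex exactly, so the pair is cognate.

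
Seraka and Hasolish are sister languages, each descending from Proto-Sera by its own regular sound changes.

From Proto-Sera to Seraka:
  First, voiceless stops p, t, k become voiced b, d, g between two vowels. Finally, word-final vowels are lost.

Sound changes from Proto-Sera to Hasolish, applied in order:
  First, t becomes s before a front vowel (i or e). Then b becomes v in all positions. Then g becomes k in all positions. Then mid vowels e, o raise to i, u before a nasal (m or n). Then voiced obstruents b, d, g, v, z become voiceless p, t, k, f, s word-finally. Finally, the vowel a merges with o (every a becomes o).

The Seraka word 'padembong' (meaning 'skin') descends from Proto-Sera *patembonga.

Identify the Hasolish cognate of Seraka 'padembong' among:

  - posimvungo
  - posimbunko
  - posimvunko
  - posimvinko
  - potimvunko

posimvunko

Hasolish: *patembonga
  patembonga → pasembonga   [palatalisation]
  pasembonga → pasemvonga   [unconditioned shift]
  pasemvonga → pasemvonka   [unconditioned shift]
  pasemvonka → pasimvunka   [pre-nasal raising]
  pasimvunka (rule 5 does not apply)
  pasimvunka → posimvunko   [vowel merger]
  giving Hasolish posimvunko.
Among the options, 'posimvunko' alone shows every Hasolish change applied in order.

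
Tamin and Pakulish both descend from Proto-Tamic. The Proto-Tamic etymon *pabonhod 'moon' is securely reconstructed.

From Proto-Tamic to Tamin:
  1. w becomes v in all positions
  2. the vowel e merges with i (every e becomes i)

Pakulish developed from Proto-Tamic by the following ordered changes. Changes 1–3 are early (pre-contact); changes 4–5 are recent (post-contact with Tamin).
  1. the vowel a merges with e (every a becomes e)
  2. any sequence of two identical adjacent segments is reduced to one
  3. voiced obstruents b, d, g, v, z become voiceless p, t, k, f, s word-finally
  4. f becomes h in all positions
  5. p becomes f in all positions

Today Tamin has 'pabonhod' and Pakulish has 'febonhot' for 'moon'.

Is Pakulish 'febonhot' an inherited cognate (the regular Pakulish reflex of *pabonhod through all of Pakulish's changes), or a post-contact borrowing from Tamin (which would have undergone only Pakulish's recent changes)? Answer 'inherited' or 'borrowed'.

If inherited, *pabonhod would pass through all of Pakulish's changes:
Pakulish: start from *pabonhod.
  rule 1 (vowel merger): pabonhod → pebonhod
  rule 2: no change — pebonhod
  rule 3 (final devoicing): pebonhod → pebonhot
  rule 4: no change — pebonhot
  rule 5 (unconditioned shift): pebonhot → febonhot
  ⇒ Pakulish febonhot
If borrowed from Tamin 'pabonhod' after the early changes, it would undergo only the recent ones:
  rule 4 (unconditioned shift): no change (pabonhod)
  rule 5 (unconditioned shift): pabonhod → fabonhod
  ⇒ as a loan: fabonhod
Pakulish 'febonhot' matches the inherited outcome exactly, so it is an inherited cognate, not a loan.

inherited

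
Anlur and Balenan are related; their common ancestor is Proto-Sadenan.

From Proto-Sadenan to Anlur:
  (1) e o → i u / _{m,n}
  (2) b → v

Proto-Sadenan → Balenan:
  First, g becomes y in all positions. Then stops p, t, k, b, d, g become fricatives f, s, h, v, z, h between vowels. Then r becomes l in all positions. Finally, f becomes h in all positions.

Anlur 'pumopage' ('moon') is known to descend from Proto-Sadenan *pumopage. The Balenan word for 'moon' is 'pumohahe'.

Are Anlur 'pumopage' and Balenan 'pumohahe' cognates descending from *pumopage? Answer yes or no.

no

Derive the expected Balenan reflex of *pumopage:
Balenan: start from *pumopage.
  rule 1 (unconditioned shift): pumopage → pumopaye
  rule 2 (intervocalic lenition): pumopaye → pumofaye
  rule 3: no change — pumofaye
  rule 4 (unconditioned shift): pumofaye → pumohaye
  ⇒ Balenan pumohaye
The regular Balenan reflex would be 'pumohaye', but the attested form is 'pumohahe'. The correspondence is irregular, so they are not cognates (the Balenan form has a different source).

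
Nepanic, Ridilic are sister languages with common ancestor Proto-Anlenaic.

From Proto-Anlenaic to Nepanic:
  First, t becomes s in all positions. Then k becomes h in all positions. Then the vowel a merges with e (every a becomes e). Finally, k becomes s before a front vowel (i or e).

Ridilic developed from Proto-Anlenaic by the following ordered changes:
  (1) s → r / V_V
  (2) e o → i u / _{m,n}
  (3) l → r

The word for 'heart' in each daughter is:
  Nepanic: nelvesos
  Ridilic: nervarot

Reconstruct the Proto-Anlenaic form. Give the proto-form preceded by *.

*nelvasot

Position 5: Nepanic has e, Ridilic has a. Ridilic preserves a here (none of its changes turn any other segment into a), so the proto-segment is *a.
Position 6: Nepanic has s, Ridilic has r. Taking the neighbouring segments as reconstructed: Nepanic s could go back to *t or *s; Ridilic r could go back to *s or *l or *r — the one source consistent with every daughter is *s.
Position 3: Nepanic has l, Ridilic has r. Nepanic preserves l here (none of its changes turn any other segment into l), so the proto-segment is *l.
This points to *nelvasot. Verify forward in each daughter:
Nepanic: *nelvasot > nelvasos > nelvesos  (by unconditioned shift, vowel merger)
Ridilic: start from *nelvasot.
  rule 1 (rhotacism): nelvasot → nelvarot
  rule 2: no change — nelvarot
  rule 3 (unconditioned shift): nelvarot → nervarot
  ⇒ Ridilic nervarot
No other proto-form is consistent with every reflex, so the reconstruction is *nelvasot.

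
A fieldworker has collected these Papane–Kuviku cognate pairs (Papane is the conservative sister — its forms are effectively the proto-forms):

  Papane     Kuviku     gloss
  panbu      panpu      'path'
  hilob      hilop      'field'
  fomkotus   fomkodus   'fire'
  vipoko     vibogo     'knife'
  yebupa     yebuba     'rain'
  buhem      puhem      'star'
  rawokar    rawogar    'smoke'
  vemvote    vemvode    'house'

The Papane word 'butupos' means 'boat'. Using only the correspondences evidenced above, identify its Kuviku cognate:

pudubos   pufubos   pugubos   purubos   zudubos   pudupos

buhem ~ puhem — Papane b corresponds to Kuviku p word-initially before a back vowel.
fomkotus ~ fomkodus — Papane t corresponds to Kuviku d between vowels (before a back vowel).
vipoko ~ vibogo — Papane p corresponds to Kuviku b between vowels (before a back vowel).
Applying these to Papane 'butupos':
  butupos → putupos   (b→p word-initially before a back vowel)
  putupos → pudupos   (t→d between vowels (before a back vowel))
  pudupos → pudubos   (p→b between vowels (before a back vowel))
So the Kuviku cognate is 'pudubos'.

pudubos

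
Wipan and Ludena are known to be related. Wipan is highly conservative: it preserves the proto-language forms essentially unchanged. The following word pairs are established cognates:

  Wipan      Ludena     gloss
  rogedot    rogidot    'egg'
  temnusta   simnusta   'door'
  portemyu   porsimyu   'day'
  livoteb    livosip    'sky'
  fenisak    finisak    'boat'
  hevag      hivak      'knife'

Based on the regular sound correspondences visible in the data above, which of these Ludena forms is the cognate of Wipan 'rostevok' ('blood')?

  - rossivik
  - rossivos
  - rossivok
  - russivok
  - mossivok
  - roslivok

rossivok

portemyu ~ porsimyu — Wipan t corresponds to Ludena s after a consonant, before a front vowel.
hevag ~ hivak — Wipan e corresponds to Ludena i after a consonant, before a labial obstruent.
Applying these to Wipan 'rostevok':
  rostevok → rossevok   (t→s after a consonant, before a front vowel)
  rossevok → rossivok   (e→i after a consonant, before a labial obstruent)
So the Ludena cognate is 'rossivok'.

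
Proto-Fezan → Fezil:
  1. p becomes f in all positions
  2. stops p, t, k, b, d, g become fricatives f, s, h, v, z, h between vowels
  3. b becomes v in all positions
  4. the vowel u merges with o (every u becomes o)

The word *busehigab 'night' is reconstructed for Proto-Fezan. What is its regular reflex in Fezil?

vosehihav

Fezil: *busehigab
  busehigab (rule 1 does not apply)
  busehigab → busehihab   [intervocalic lenition]
  busehihab → vusehihav   [unconditioned shift]
  vusehihav → vosehihav   [vowel merger]
  giving Fezil vosehihav.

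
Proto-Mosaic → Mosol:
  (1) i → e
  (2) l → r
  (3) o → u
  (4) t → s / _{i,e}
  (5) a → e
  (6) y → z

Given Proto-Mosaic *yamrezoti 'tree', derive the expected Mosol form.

Mosol: *yamrezoti
  yamrezoti → yamrezote   [vowel merger]
  yamrezote (rule 2 does not apply)
  yamrezote → yamrezute   [vowel merger]
  yamrezute → yamrezuse   [palatalisation]
  yamrezuse → yemrezuse   [vowel merger]
  yemrezuse → zemrezuse   [unconditioned shift]
  giving Mosol zemrezuse.

zemrezuse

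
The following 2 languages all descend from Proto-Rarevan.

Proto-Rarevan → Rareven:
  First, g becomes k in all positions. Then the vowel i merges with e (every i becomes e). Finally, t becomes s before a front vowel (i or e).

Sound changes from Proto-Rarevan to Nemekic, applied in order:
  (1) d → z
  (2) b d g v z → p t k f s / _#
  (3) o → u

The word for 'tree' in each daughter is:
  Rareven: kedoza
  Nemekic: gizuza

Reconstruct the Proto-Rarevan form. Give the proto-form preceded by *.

*gidoza

Position 3: Rareven has d, Nemekic has z. Rareven preserves d here (none of its changes turn any other segment into d), so the proto-segment is *d.
Position 4: Rareven has o, Nemekic has u. Rareven preserves o here (none of its changes turn any other segment into o), so the proto-segment is *o.
Position 1: Rareven has k, Nemekic has g. Nemekic preserves g here (none of its changes turn any other segment into g), so the proto-segment is *g.
Verify the candidate proto-form against each daughter:
Rareven: start from *gidoza.
  rule 1 (unconditioned shift): gidoza → kidoza
  rule 2 (vowel merger): kidoza → kedoza
  rule 3: no change — kedoza
  ⇒ Rareven kedoza
Nemekic: *gidoza > gizoza > gizuza  (by unconditioned shift, vowel merger)
Only *gidoza yields all of Rareven kedoza, Nemekic gizuza.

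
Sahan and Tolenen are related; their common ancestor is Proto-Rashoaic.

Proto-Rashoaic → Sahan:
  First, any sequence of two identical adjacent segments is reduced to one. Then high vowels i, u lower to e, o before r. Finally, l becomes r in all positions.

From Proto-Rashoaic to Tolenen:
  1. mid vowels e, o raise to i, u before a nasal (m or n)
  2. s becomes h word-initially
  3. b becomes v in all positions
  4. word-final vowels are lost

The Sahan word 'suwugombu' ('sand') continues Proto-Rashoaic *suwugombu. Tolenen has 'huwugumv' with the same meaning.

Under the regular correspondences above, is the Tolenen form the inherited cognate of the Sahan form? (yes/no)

Derive the expected Tolenen reflex of *suwugombu:
Tolenen: *suwugombu > suwugumbu > huwugumbu > huwugumvu > huwugumv  (by pre-nasal raising, debuccalisation, unconditioned shift, apocope)
Tolenen 'huwugumv' matches the regular reflex exactly, so the pair is cognate.

yes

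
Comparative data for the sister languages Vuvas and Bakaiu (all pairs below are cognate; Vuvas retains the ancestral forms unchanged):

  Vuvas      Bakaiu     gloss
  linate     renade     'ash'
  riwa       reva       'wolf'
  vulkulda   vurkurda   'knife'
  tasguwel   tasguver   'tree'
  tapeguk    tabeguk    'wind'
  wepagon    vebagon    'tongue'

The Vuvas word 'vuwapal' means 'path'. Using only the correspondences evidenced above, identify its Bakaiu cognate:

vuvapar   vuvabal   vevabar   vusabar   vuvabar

vuvabar

riwa ~ reva — Vuvas w corresponds to Bakaiu v between vowels (before a back vowel).
wepagon ~ vebagon — Vuvas p corresponds to Bakaiu b between vowels (before a back vowel).
tasguwel ~ tasguver — Vuvas l corresponds to Bakaiu r word-finally.
Applying these to Vuvas 'vuwapal':
  vuwapal → vuvapal   (w→v between vowels (before a back vowel))
  vuvapal → vuvabal   (p→b between vowels (before a back vowel))
  vuvabal → vuvabar   (l→r word-finally)
So the Bakaiu cognate is 'vuvabar'.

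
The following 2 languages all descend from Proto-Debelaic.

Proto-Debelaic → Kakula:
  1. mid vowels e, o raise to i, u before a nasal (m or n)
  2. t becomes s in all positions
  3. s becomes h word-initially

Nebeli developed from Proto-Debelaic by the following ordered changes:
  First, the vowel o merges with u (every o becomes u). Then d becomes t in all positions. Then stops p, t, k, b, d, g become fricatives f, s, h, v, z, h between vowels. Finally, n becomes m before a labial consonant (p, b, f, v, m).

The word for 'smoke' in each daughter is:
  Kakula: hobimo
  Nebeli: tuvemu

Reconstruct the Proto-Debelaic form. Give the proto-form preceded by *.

*tobemo

Position 6: Kakula has o, Nebeli has u. Kakula preserves o here (none of its changes turn any other segment into o), so the proto-segment is *o.
Position 1: Kakula has h, Nebeli has t. Taking the neighbouring segments as reconstructed: Kakula h could go back to *t or *s or *h; Nebeli t could go back to *t or *d — the one source consistent with every daughter is *t.
Verify the candidate proto-form against each daughter:
Kakula: start from *tobemo.
  rule 1 (pre-nasal raising): tobemo → tobimo
  rule 2 (unconditioned shift): tobimo → sobimo
  rule 3 (debuccalisation): sobimo → hobimo
  ⇒ Kakula hobimo
Nebeli: *tobemo > tubemu > tuvemu  (by vowel merger, intervocalic lenition)
No other proto-form is consistent with every reflex, so the reconstruction is *tobemo.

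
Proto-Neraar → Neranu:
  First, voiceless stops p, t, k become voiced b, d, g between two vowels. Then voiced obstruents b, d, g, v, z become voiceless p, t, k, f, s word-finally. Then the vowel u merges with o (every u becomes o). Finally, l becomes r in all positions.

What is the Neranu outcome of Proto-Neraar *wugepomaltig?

Neranu: *wugepomaltig > wugebomaltig > wugebomaltik > wogebomaltik > wogebomartik  (by intervocalic voicing, final devoicing, vowel merger, unconditioned shift)

wogebomartik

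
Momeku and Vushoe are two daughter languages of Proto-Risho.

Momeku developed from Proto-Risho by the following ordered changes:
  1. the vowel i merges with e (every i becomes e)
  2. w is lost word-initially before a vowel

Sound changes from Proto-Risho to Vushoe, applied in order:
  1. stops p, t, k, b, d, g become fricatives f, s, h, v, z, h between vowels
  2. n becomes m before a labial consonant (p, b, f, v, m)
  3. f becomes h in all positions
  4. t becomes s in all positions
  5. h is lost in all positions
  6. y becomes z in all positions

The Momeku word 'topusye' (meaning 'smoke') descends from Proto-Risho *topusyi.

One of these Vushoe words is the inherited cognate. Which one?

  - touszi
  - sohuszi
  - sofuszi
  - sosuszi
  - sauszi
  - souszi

Vushoe: start from *topusyi.
  rule 1 (intervocalic lenition): topusyi → tofusyi
  rule 2: no change — tofusyi
  rule 3 (unconditioned shift): tofusyi → tohusyi
  rule 4 (unconditioned shift): tohusyi → sohusyi
  rule 5 (h-loss): sohusyi → sousyi
  rule 6 (unconditioned shift): sousyi → souszi
  ⇒ Vushoe souszi
The other candidates each miss or misapply at least one Vushoe change.

souszi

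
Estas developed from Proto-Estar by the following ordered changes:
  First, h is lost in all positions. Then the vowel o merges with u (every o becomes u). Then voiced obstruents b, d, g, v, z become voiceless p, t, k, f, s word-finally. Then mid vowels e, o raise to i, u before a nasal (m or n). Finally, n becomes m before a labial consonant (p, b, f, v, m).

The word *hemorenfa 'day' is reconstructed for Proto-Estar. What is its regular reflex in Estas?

Estas: *hemorenfa > emorenfa > emurenfa > imurinfa > imurimfa  (by h-loss, vowel merger, pre-nasal raising, nasal place assimilation)

imurimfa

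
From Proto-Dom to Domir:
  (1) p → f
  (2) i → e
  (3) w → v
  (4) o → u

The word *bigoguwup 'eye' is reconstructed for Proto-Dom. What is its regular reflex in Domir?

Domir: *bigoguwup > bigoguwuf > begoguwuf > begoguvuf > beguguvuf  (by unconditioned shift, vowel merger, unconditioned shift, vowel merger)

beguguvuf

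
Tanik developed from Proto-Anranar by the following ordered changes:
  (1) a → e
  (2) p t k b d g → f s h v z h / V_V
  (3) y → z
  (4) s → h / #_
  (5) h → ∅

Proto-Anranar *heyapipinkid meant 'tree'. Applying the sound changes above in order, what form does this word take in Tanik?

Tanik: start from *heyapipinkid.
  rule 1 (vowel merger): heyapipinkid → heyepipinkid
  rule 2 (intervocalic lenition): heyepipinkid → heyefifinkid
  rule 3 (unconditioned shift): heyefifinkid → hezefifinkid
  rule 4: no change — hezefifinkid
  rule 5 (h-loss): hezefifinkid → ezefifinkid
  ⇒ Tanik ezefifinkid

ezefifinkid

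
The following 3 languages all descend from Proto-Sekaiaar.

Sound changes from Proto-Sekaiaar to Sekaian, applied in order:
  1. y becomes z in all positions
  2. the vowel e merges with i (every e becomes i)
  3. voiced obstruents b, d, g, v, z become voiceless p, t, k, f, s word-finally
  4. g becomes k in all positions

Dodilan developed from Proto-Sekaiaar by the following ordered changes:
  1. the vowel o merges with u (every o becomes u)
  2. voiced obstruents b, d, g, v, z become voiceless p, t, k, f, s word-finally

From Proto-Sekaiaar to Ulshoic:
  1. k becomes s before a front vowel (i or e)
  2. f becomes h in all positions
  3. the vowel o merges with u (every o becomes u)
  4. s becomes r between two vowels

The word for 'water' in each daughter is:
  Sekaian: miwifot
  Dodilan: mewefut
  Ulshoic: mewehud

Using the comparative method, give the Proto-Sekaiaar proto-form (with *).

Position 6: Sekaian has o, Dodilan has u, Ulshoic has u. Sekaian preserves o here (none of its changes turn any other segment into o), so the proto-segment is *o.
Position 4: Sekaian has i, Dodilan has e, Ulshoic has e. Dodilan preserves e here (none of its changes turn any other segment into e), so the proto-segment is *e.
Continuing position by position gives *mewefod; check it forward:
Sekaian: *mewefod
  mewefod (rule 1 does not apply)
  mewefod → miwifod   [vowel merger]
  miwifod → miwifot   [final devoicing]
  miwifot (rule 4 does not apply)
  giving Sekaian miwifot.
Dodilan: *mewefod
  mewefod → mewefud   [vowel merger]
  mewefud → mewefut   [final devoicing]
  giving Dodilan mewefut.
Ulshoic: *mewefod
  mewefod (rule 1 does not apply)
  mewefod → mewehod   [unconditioned shift]
  mewehod → mewehud   [vowel merger]
  mewehud (rule 4 does not apply)
  giving Ulshoic mewehud.
*mewefod is the unique common source.

*mewefod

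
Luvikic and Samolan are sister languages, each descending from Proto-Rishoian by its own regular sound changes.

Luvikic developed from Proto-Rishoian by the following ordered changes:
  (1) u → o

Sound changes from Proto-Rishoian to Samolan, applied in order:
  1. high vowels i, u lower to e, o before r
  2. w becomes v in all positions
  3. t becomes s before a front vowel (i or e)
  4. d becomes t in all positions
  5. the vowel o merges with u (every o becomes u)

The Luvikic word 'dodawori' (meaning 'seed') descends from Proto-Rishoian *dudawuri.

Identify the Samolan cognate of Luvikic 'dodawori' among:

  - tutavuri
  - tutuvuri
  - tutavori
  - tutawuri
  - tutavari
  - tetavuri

Samolan: *dudawuri
  dudawuri → dudawori   [pre-rhotic lowering]
  dudawori → dudavori   [unconditioned shift]
  dudavori (rule 3 does not apply)
  dudavori → tutavori   [unconditioned shift]
  tutavori → tutavuri   [vowel merger]
  giving Samolan tutavuri.
Only 'tutavuri' matches the regular Samolan development of *dudawuri.

tutavuri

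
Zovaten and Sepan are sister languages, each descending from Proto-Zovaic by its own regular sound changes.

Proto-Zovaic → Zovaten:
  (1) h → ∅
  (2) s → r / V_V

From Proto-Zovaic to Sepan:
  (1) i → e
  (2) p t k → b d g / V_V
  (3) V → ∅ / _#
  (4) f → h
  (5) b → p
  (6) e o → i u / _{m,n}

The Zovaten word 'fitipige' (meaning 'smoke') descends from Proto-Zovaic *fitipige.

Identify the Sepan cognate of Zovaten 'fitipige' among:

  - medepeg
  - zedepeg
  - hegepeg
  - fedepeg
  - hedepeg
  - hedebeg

hedepeg

Sepan: start from *fitipige.
  rule 1 (vowel merger): fitipige → fetepege
  rule 2 (intervocalic voicing): fetepege → fedebege
  rule 3 (apocope): fedebege → fedebeg
  rule 4 (unconditioned shift): fedebeg → hedebeg
  rule 5 (unconditioned shift): hedebeg → hedepeg
  rule 6: no change — hedepeg
  ⇒ Sepan hedepeg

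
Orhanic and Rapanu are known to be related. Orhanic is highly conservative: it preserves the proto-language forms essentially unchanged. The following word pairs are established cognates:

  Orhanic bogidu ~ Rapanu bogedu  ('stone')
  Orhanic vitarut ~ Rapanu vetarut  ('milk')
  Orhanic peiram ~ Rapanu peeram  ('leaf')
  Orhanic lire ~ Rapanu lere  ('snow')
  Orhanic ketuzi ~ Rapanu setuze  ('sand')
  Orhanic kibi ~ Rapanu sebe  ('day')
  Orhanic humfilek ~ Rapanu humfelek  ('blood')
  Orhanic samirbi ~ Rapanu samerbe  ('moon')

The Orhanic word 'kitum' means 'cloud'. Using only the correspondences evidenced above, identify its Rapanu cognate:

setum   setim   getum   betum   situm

setum

kibi ~ sebe — Orhanic k corresponds to Rapanu s word-initially before a front vowel.
bogidu ~ bogedu, vitarut ~ vetarut — Orhanic i corresponds to Rapanu e after a consonant, before a consonant other than r, m, n, p, b, f, v.
Applying these to Orhanic 'kitum':
  kitum → situm   (k→s word-initially before a front vowel)
  situm → setum   (i→e after a consonant, before a consonant other than r, m, n, p, b, f, v)
So the Rapanu cognate is 'setum'.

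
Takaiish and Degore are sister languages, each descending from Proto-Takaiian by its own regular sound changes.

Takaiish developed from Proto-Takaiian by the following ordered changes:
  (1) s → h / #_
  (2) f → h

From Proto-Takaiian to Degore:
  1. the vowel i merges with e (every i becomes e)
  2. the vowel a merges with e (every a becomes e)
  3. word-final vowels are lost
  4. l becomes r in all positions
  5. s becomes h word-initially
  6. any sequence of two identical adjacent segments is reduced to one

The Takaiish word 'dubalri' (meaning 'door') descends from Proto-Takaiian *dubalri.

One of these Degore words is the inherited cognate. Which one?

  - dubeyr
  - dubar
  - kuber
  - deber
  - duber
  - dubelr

duber

Degore: *dubalri > dubalre > dubelre > dubelr > duberr > duber  (by vowel merger, vowel merger, apocope, unconditioned shift, degemination)
The other candidates each miss or misapply at least one Degore change.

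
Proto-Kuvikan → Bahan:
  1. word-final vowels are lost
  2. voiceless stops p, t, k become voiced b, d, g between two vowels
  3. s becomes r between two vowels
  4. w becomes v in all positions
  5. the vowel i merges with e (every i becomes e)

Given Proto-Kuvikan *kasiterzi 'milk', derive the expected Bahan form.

Bahan: start from *kasiterzi.
  rule 1 (apocope): kasiterzi → kasiterz
  rule 2 (intervocalic voicing): kasiterz → kasiderz
  rule 3 (rhotacism): kasiderz → kariderz
  rule 4: no change — kariderz
  rule 5 (vowel merger): kariderz → karederz
  ⇒ Bahan karederz

karederz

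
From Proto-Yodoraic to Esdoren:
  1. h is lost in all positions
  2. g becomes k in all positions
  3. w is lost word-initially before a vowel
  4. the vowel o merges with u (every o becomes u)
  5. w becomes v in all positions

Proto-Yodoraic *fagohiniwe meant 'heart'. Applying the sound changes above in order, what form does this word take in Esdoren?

Esdoren: *fagohiniwe > fagoiniwe > fakoiniwe > fakuiniwe > fakuinive  (by h-loss, unconditioned shift, vowel merger, unconditioned shift)

fakuinive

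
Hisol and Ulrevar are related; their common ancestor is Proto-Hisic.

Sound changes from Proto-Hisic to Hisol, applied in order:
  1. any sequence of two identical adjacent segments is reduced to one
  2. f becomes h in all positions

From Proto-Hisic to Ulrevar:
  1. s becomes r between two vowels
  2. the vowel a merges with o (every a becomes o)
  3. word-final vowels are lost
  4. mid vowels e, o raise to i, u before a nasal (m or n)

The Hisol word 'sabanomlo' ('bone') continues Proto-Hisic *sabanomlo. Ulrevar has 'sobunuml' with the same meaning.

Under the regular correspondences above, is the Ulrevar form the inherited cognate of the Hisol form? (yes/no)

Derive the expected Ulrevar reflex of *sabanomlo:
Ulrevar: start from *sabanomlo.
  rule 1: no change — sabanomlo
  rule 2 (vowel merger): sabanomlo → sobonomlo
  rule 3 (apocope): sobonomlo → sobonoml
  rule 4 (pre-nasal raising): sobonoml → sobunuml
  ⇒ Ulrevar sobunuml
Ulrevar 'sobunuml' matches the regular reflex exactly, so the pair is cognate.

yes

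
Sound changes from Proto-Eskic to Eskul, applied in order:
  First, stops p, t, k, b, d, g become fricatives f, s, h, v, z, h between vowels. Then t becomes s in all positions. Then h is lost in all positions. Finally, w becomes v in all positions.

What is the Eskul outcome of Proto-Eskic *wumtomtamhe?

Eskul: *wumtomtamhe > wumsomsamhe > wumsomsame > vumsomsame  (by unconditioned shift, h-loss, unconditioned shift)

vumsomsame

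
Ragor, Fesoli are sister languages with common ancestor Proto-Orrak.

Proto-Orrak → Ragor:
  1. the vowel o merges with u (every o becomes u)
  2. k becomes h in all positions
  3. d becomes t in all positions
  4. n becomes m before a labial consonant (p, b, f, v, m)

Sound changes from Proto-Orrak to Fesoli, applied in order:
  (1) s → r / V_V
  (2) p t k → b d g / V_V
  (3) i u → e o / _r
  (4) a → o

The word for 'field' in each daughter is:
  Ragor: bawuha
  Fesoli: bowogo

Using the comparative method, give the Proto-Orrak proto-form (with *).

*bawoka

Position 6: Ragor has a, Fesoli has o. Ragor preserves a here (none of its changes turn any other segment into a), so the proto-segment is *a.
Position 2: Ragor has a, Fesoli has o. Ragor preserves a here (none of its changes turn any other segment into a), so the proto-segment is *a.
Position 4: Ragor has u, Fesoli has o. Taking the neighbouring segments as reconstructed: Ragor u could go back to *o or *u; Fesoli o could go back to *a or *o — the one source consistent with every daughter is *o.
Verify the candidate proto-form against each daughter:
Ragor: start from *bawoka.
  rule 1 (vowel merger): bawoka → bawuka
  rule 2 (unconditioned shift): bawuka → bawuha
  rule 3: no change — bawuha
  rule 4: no change — bawuha
  ⇒ Ragor bawuha
Fesoli: *bawoka > bawoga > bowogo  (by intervocalic voicing, vowel merger)
Only *bawoka yields all of Ragor bawuha, Fesoli bowogo.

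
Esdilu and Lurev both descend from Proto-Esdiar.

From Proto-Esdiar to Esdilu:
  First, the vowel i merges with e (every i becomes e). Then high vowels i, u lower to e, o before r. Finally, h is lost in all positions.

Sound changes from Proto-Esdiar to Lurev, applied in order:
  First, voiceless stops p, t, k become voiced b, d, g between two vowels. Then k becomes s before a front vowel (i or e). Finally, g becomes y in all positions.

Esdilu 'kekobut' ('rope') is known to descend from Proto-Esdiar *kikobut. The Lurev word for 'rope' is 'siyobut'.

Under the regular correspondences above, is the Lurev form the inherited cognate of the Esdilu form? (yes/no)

Derive the expected Lurev reflex of *kikobut:
Lurev: start from *kikobut.
  rule 1 (intervocalic voicing): kikobut → kigobut
  rule 2 (palatalisation): kigobut → sigobut
  rule 3 (unconditioned shift): sigobut → siyobut
  ⇒ Lurev siyobut
Lurev 'siyobut' matches the regular reflex exactly, so the pair is cognate.

yes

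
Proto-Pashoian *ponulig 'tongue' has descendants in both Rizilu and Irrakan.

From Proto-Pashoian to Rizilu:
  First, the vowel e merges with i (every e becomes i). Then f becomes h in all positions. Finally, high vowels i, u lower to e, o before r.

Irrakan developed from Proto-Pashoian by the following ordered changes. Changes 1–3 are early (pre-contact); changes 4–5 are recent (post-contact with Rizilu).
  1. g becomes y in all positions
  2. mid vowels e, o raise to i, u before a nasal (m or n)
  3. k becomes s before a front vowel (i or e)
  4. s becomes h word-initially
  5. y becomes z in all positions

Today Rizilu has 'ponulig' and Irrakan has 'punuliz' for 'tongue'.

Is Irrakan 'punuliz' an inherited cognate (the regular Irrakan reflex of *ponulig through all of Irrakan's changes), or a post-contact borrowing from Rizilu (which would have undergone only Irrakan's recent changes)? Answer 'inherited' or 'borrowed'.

inherited

If inherited, *ponulig would pass through all of Irrakan's changes:
Irrakan: *ponulig > ponuliy > punuliy > punuliz  (by unconditioned shift, pre-nasal raising, unconditioned shift)
If borrowed from Rizilu 'ponulig' after the early changes, it would undergo only the recent ones:
  rule 4 (debuccalisation): no change (ponulig)
  rule 5 (unconditioned shift): no change (ponulig)
  ⇒ as a loan: ponulig
Irrakan 'punuliz' matches the inherited outcome exactly, so it is an inherited cognate, not a loan.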